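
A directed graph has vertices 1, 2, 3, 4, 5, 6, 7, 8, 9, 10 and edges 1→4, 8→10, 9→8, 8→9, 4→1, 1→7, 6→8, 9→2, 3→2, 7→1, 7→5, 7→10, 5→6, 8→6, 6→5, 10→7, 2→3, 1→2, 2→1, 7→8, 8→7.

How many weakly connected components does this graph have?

1

From 1: component {1, 2, 3, 4, 5, 6, 7, 8, 9, 10}.
That's 1 component.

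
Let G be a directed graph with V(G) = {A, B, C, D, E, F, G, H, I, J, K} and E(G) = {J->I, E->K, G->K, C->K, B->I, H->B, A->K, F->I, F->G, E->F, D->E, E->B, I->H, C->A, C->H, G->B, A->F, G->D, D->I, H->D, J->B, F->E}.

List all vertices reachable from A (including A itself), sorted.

A, B, D, E, F, G, H, I, K

Start at A.
Its neighbours: F, K.
Then their neighbours: E, G, I.
Then next layer: B, D, H.
Nothing further is reachable.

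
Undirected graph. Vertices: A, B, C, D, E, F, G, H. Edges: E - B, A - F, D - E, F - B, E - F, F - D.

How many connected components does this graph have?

From A: component {A, B, D, E, F}.
From C: component {C}.
From G: component {G}.
From H: component {H}.
That's 4 components.

4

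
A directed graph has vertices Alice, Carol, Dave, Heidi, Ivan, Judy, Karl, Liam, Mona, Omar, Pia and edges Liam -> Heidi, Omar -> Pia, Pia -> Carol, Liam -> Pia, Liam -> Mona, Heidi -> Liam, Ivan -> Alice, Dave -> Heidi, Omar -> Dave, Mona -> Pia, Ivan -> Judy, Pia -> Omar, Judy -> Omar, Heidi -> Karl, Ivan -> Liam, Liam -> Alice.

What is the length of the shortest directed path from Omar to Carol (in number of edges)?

2

Distance 0: Omar.
Distance 1: Dave, Pia.
Distance 2: Carol, Heidi — contains Carol.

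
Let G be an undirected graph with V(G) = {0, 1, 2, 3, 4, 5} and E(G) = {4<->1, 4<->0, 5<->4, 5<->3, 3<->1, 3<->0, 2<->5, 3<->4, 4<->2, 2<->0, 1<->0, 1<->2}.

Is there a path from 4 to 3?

Explore from 4.
Distance 1: reach 0, 1, 2, 3, 5.
Found 3.

Yes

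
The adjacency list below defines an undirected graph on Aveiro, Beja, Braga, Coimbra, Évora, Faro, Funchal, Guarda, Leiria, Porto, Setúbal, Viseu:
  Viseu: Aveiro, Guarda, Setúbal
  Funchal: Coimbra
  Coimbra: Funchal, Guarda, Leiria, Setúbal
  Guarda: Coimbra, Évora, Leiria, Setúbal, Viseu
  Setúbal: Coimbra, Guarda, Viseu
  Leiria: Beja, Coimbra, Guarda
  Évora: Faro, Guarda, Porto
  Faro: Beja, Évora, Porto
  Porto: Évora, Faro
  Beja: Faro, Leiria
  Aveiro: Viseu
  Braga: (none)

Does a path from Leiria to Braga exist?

Explore from Leiria.
Distance 1: reach Beja, Coimbra, Guarda.
Distance 2: reach Évora, Faro, Funchal, Setúbal, Viseu.
Distance 3: reach Aveiro, Porto.
The search is exhausted without reaching Braga; it lies in a different component.

No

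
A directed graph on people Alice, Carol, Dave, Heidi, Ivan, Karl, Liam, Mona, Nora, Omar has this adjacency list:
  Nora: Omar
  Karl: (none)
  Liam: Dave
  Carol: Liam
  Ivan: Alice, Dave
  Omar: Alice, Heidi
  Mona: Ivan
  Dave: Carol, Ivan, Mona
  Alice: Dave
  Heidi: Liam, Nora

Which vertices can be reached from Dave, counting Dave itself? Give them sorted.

Start at Dave.
Its neighbours: Carol, Ivan, Mona.
Then their neighbours: Alice, Liam.
Nothing further is reachable.

Alice, Carol, Dave, Ivan, Liam, Mona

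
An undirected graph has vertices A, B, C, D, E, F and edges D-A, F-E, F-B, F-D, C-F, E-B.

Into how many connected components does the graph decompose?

1

From A: component {A, B, C, D, E, F}.
That's 1 component.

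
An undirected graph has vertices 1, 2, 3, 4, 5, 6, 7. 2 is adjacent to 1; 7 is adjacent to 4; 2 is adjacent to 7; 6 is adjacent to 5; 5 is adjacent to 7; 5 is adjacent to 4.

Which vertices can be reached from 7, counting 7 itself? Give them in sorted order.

1, 2, 4, 5, 6, 7

Start at 7.
Its neighbours: 2, 4, 5.
Then their neighbours: 1, 6.
Nothing further is reachable.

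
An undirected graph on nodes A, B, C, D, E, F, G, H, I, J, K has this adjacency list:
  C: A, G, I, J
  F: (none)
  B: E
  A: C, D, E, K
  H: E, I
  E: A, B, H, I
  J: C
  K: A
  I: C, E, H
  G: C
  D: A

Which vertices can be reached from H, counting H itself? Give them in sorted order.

Start at H.
Its neighbours: E, I.
Then their neighbours: A, B, C.
Then next layer: D, G, J, K.
Nothing further is reachable.

A, B, C, D, E, G, H, I, J, K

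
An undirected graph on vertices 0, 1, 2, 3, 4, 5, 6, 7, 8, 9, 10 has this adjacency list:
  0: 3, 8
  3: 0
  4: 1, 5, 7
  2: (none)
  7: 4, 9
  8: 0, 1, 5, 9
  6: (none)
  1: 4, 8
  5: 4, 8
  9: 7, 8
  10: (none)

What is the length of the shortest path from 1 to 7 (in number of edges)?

2

Distance 0: 1.
Distance 1: 4, 8.
Distance 2: 0, 5, 7, 9 — contains 7.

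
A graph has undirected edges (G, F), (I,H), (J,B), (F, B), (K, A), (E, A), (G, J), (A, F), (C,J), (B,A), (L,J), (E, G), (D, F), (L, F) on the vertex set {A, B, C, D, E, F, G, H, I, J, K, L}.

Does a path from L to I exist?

Explore from L.
Distance 1: reach F, J.
Distance 2: reach A, B, C, D, G.
Distance 3: reach E, K.
The search is exhausted without reaching I; it lies in a different component.

No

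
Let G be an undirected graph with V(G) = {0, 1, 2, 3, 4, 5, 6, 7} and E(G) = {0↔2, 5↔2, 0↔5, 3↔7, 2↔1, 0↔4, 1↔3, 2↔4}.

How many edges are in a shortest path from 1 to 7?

Distance 0: 1.
Distance 1: 2, 3.
Distance 2: 0, 4, 5, 7 — contains 7.

2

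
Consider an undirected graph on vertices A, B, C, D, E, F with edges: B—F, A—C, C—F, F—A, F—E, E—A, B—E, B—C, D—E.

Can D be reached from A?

Yes

Explore from A.
Distance 1: reach C, E, F.
Distance 2: reach B, D.
Found D.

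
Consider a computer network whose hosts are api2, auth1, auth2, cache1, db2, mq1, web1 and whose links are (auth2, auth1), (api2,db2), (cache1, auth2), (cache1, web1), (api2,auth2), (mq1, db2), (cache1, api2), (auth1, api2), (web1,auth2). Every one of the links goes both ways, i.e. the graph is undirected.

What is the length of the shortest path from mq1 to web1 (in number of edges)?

4

Distance 0: mq1.
Distance 1: db2.
Distance 2: api2.
Distance 3: auth1, auth2, cache1.
Distance 4: web1 — contains web1.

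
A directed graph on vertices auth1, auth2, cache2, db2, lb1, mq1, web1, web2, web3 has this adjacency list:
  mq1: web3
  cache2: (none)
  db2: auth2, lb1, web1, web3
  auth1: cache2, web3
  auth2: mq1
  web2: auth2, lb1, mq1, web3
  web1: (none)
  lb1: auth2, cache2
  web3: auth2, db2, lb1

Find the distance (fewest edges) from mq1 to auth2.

2

Distance 0: mq1.
Distance 1: web3.
Distance 2: auth2, db2, lb1 — contains auth2.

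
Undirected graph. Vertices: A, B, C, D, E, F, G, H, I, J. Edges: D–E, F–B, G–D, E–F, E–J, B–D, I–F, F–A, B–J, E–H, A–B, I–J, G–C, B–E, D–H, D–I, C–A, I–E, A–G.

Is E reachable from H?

Yes

Explore from H.
Distance 1: reach D, E.
Found E.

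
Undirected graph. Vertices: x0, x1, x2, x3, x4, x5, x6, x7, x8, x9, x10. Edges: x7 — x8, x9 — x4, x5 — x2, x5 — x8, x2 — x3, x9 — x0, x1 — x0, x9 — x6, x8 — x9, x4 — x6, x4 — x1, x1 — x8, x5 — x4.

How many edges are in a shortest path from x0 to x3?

5

Distance 0: x0.
Distance 1: x1, x9.
Distance 2: x4, x6, x8.
Distance 3: x5, x7.
Distance 4: x2.
Distance 5: x3 — contains x3.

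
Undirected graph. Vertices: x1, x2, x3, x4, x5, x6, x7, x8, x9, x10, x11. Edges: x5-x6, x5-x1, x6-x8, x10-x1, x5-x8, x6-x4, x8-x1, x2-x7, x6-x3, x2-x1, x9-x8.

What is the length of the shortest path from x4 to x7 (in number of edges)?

5

Distance 0: x4.
Distance 1: x6.
Distance 2: x3, x5, x8.
Distance 3: x1, x9.
Distance 4: x2, x10.
Distance 5: x7 — contains x7.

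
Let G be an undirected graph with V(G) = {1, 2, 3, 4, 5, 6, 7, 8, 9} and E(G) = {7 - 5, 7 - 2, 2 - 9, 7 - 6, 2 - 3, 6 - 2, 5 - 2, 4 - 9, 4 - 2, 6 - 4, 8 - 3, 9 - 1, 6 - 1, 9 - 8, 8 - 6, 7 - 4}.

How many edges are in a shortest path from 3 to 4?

2

Distance 0: 3.
Distance 1: 2, 8.
Distance 2: 4, 5, 6, 7, 9 — contains 4.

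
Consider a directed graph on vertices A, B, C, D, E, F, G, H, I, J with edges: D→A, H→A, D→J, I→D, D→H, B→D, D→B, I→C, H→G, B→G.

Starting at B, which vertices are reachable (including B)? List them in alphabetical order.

Start at B.
Its neighbours: D, G.
Then their neighbours: A, H, J.
Nothing further is reachable.

A, B, D, G, H, J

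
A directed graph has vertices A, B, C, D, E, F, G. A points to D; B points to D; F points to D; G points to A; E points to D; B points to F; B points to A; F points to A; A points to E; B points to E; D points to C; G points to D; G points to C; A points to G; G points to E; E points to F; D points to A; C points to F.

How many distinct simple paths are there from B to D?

B→A→D
B→A→E→D
B→A→E→F→D
B→A→G→C→F→D
B→A→G→D
B→A→G→E→D
B→A→G→E→F→D
B→D
... and 9 more.

17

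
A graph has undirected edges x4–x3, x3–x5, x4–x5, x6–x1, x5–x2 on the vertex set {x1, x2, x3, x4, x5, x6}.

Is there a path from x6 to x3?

No

Explore from x6.
Distance 1: reach x1.
The search is exhausted without reaching x3; it lies in a different component.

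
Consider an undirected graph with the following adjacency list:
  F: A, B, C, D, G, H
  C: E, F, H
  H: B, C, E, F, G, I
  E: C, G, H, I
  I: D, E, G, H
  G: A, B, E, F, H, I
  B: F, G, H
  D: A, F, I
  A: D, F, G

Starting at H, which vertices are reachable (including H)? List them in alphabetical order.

A, B, C, D, E, F, G, H, I

Start at H.
Its neighbours: B, C, E, F, G, I.
Then their neighbours: A, D.
Every vertex is now reached.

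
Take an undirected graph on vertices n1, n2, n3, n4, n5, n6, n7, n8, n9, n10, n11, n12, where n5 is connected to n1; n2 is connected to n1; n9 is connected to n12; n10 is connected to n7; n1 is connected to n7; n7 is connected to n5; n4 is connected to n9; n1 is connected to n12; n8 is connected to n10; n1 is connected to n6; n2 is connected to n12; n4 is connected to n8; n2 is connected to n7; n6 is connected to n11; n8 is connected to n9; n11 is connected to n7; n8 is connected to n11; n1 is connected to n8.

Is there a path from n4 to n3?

No

Explore from n4.
Distance 1: reach n8, n9.
Distance 2: reach n1, n10, n11, n12.
Distance 3: reach n2, n5, n6, n7.
The search is exhausted without reaching n3; it lies in a different component.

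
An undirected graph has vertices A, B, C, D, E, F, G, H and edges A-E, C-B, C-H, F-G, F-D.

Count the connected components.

3

From A: component {A, E}.
From B: component {B, C, H}.
From D: component {D, F, G}.
That's 3 components.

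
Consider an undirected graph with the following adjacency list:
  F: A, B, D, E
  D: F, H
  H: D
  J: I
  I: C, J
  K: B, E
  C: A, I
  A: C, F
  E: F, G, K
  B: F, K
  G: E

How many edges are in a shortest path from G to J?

Distance 0: G.
Distance 1: E.
Distance 2: F, K.
Distance 3: A, B, D.
Distance 4: C, H.
Distance 5: I.
Distance 6: J — contains J.

6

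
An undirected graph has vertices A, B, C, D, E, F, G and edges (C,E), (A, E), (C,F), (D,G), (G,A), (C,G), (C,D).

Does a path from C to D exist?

Yes

Explore from C.
Distance 1: reach D, E, F, G.
Found D.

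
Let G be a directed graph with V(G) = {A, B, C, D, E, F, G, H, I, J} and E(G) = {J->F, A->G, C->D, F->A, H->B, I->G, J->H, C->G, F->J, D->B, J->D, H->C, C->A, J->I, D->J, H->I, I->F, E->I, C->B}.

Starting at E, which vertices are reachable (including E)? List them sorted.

Start at E.
Its neighbours: I.
Then their neighbours: F, G.
Then next layer: A, J.
Then next layer: D, H.
Then next layer: B, C.
Every vertex is now reached.

A, B, C, D, E, F, G, H, I, J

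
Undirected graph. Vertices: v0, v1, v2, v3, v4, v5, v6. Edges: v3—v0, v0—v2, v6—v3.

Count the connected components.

4

From v0: component {v0, v2, v3, v6}.
From v1: component {v1}.
From v4: component {v4}.
From v5: component {v5}.
That's 4 components.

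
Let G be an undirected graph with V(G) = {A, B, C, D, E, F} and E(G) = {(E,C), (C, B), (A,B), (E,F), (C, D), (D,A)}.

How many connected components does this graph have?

1

From A: component {A, B, C, D, E, F}.
That's 1 component.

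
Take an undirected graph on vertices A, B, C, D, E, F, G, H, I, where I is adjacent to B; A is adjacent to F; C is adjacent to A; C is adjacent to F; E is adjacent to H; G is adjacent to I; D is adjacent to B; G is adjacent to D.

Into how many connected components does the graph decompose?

3

From A: component {A, C, F}.
From B: component {B, D, G, I}.
From E: component {E, H}.
That's 3 components.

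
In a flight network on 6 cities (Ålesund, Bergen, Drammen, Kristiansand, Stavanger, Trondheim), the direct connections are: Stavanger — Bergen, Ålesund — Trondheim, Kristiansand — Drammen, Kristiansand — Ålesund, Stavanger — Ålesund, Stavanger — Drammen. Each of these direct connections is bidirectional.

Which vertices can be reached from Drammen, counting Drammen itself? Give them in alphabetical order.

Ålesund, Bergen, Drammen, Kristiansand, Stavanger, Trondheim

Start at Drammen.
Its neighbours: Kristiansand, Stavanger.
Then their neighbours: Ålesund, Bergen.
Then next layer: Trondheim.
Every vertex is now reached.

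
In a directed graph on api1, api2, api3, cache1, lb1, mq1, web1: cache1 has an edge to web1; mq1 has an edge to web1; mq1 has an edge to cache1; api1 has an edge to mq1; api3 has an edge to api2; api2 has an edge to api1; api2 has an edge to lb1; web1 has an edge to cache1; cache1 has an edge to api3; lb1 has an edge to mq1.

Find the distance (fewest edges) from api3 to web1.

Distance 0: api3.
Distance 1: api2.
Distance 2: api1, lb1.
Distance 3: mq1.
Distance 4: cache1, web1 — contains web1.

4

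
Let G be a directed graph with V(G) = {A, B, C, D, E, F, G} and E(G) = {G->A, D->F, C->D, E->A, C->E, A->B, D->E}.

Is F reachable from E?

No

Explore from E.
Distance 1: reach A.
Distance 2: reach B.
The search from E is exhausted; no directed path reaches F.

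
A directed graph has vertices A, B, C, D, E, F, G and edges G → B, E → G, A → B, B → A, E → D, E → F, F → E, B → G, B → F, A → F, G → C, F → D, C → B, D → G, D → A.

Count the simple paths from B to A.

3

B→A
B→F→D→A
B→F→E→D→A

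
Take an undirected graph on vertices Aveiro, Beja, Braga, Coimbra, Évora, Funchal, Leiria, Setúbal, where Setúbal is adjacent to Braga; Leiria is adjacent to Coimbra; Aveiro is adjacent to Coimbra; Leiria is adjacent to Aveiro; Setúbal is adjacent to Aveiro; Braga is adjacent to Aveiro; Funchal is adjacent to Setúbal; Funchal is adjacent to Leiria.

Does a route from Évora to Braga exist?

No

Évora has no edges, so nothing is reachable from it.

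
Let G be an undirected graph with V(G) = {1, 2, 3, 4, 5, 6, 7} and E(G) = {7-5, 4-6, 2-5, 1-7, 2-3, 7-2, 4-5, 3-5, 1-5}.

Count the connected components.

1

From 1: component {1, 2, 3, 4, 5, 6, 7}.
That's 1 component.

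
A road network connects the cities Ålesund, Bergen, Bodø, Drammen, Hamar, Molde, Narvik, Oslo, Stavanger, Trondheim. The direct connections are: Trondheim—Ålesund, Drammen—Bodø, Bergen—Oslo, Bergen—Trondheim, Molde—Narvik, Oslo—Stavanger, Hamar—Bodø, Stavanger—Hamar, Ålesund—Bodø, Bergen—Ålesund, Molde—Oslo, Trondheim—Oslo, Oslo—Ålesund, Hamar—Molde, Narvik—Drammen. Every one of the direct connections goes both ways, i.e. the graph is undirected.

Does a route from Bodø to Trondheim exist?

Explore from Bodø.
Distance 1: reach Ålesund, Drammen, Hamar.
Distance 2: reach Bergen, Molde, Narvik, Oslo, Stavanger, Trondheim.
Found Trondheim.

Yes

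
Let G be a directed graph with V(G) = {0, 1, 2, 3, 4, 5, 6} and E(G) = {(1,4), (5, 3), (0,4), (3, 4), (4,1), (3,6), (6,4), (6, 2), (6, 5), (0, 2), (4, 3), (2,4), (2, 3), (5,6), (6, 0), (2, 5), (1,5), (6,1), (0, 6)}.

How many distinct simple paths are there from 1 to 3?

1→4→3
1→5→3
1→5→6→0→2→3
1→5→6→0→2→4→3
1→5→6→0→4→3
1→5→6→2→3
1→5→6→2→4→3
1→5→6→4→3

8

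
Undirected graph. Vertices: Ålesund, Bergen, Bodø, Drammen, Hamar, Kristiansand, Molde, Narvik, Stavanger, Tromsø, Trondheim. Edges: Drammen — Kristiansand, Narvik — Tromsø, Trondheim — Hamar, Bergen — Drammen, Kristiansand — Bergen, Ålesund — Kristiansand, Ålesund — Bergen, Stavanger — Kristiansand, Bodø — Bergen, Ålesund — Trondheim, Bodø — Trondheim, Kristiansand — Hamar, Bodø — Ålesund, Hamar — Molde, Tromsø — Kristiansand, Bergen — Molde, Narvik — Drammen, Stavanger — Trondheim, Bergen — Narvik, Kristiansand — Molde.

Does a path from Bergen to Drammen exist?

Explore from Bergen.
Distance 1: reach Ålesund, Bodø, Drammen, Kristiansand, Molde, Narvik.
Found Drammen.

Yes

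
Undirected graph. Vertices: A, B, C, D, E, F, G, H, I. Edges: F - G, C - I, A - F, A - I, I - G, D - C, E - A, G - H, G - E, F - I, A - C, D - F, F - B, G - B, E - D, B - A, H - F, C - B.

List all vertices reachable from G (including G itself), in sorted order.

Start at G.
Its neighbours: B, E, F, H, I.
Then their neighbours: A, C, D.
Every vertex is now reached.

A, B, C, D, E, F, G, H, I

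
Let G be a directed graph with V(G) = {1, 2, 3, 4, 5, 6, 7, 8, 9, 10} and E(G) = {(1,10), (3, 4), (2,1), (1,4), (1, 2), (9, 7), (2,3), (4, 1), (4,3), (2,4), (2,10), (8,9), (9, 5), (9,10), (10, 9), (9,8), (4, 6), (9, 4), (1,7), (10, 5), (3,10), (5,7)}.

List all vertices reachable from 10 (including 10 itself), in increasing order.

Start at 10.
Its neighbours: 5, 9.
Then their neighbours: 4, 7, 8.
Then next layer: 1, 3, 6.
Then next layer: 2.
Every vertex is now reached.

1, 2, 3, 4, 5, 6, 7, 8, 9, 10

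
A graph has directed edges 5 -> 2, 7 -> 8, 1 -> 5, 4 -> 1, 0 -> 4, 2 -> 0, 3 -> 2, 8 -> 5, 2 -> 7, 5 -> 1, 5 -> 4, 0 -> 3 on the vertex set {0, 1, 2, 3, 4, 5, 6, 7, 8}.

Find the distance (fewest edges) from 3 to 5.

Distance 0: 3.
Distance 1: 2.
Distance 2: 0, 7.
Distance 3: 4, 8.
Distance 4: 1, 5 — contains 5.

4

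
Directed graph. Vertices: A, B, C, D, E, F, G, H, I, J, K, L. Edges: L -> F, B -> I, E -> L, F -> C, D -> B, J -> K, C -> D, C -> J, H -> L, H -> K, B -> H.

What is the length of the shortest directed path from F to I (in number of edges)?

Distance 0: F.
Distance 1: C.
Distance 2: D, J.
Distance 3: B, K.
Distance 4: H, I — contains I.

4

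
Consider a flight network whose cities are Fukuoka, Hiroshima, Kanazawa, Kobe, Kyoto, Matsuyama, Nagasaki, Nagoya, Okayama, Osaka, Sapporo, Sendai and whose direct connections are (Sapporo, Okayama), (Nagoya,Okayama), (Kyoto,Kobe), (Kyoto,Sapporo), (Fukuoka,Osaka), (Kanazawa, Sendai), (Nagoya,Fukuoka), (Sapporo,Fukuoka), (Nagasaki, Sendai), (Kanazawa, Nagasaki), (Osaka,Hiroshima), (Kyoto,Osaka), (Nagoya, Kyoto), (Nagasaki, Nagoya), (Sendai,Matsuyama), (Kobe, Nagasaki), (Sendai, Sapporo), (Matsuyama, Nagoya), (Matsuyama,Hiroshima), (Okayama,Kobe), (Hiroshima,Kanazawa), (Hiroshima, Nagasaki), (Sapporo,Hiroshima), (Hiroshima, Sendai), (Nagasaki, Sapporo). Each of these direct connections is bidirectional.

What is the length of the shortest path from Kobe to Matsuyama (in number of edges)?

Distance 0: Kobe.
Distance 1: Kyoto, Nagasaki, Okayama.
Distance 2: Hiroshima, Kanazawa, Nagoya, Osaka, Sapporo, Sendai.
Distance 3: Fukuoka, Matsuyama — contains Matsuyama.

3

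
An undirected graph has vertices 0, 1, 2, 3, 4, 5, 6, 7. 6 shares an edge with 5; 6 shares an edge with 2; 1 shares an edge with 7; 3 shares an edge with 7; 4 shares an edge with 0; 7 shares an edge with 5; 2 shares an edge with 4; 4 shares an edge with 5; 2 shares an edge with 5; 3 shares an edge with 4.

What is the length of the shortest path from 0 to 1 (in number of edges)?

4

Distance 0: 0.
Distance 1: 4.
Distance 2: 2, 3, 5.
Distance 3: 6, 7.
Distance 4: 1 — contains 1.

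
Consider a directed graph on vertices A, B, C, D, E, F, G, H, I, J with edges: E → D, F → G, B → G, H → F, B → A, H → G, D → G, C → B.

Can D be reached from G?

No

G has no outgoing edges, so nothing is reachable from it.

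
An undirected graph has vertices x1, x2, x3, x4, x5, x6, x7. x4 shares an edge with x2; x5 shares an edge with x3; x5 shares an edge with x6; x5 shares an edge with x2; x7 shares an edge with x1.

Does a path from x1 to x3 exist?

Explore from x1.
Distance 1: reach x7.
The search is exhausted without reaching x3; it lies in a different component.

No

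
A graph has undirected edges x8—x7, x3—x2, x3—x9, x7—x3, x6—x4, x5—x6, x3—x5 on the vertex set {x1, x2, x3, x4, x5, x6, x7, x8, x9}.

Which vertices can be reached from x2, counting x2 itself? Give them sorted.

x2, x3, x4, x5, x6, x7, x8, x9

Start at x2.
Its neighbours: x3.
Then their neighbours: x5, x7, x9.
Then next layer: x6, x8.
Then next layer: x4.
Nothing further is reachable.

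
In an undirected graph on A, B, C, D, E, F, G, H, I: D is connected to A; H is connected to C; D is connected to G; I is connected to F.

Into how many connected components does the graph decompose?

5

From A: component {A, D, G}.
From B: component {B}.
From C: component {C, H}.
From E: component {E}.
From F: component {F, I}.
That's 5 components.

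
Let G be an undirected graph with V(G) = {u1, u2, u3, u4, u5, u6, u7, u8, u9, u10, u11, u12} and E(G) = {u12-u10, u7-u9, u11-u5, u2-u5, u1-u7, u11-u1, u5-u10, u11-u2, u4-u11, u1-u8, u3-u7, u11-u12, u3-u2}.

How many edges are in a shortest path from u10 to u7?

4

Distance 0: u10.
Distance 1: u5, u12.
Distance 2: u2, u11.
Distance 3: u1, u3, u4.
Distance 4: u7, u8 — contains u7.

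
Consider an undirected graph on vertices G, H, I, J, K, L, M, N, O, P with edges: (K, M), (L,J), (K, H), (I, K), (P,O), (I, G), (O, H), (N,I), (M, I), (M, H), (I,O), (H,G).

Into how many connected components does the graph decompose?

2

From G: component {G, H, I, K, M, N, O, P}.
From J: component {J, L}.
That's 2 components.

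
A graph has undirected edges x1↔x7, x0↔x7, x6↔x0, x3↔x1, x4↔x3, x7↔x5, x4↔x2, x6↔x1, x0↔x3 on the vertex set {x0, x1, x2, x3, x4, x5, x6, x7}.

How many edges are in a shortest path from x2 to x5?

Distance 0: x2.
Distance 1: x4.
Distance 2: x3.
Distance 3: x0, x1.
Distance 4: x6, x7.
Distance 5: x5 — contains x5.

5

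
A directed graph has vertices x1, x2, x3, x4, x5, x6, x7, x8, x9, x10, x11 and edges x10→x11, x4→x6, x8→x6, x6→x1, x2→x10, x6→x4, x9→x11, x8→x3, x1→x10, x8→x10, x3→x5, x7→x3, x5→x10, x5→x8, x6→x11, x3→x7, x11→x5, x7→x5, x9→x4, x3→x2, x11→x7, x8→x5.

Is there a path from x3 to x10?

Explore from x3.
Distance 1: reach x2, x5, x7.
Distance 2: reach x8, x10.
Found x10.

Yes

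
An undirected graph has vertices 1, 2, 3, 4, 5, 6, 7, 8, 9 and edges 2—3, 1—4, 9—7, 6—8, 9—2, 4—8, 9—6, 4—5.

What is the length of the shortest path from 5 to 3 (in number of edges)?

6

Distance 0: 5.
Distance 1: 4.
Distance 2: 1, 8.
Distance 3: 6.
Distance 4: 9.
Distance 5: 2, 7.
Distance 6: 3 — contains 3.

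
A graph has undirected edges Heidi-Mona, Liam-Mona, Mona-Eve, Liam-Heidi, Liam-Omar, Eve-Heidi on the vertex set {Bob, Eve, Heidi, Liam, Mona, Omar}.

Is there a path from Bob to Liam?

Bob has no edges, so nothing is reachable from it.

No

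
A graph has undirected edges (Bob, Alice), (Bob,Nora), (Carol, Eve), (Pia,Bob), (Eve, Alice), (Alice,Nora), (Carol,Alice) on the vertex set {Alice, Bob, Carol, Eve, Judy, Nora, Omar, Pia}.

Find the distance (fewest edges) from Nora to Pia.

Distance 0: Nora.
Distance 1: Alice, Bob.
Distance 2: Carol, Eve, Pia — contains Pia.

2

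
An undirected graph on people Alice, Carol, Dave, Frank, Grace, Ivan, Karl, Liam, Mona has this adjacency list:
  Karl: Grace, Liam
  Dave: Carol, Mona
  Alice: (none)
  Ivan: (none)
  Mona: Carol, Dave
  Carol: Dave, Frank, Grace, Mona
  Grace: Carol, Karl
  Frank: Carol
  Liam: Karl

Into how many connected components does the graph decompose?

3

From Alice: component {Alice}.
From Carol: component {Carol, Dave, Frank, Grace, Karl, Liam, Mona}.
From Ivan: component {Ivan}.
That's 3 components.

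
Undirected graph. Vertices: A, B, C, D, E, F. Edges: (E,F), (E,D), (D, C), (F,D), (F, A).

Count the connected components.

From A: component {A, C, D, E, F}.
From B: component {B}.
That's 2 components.

2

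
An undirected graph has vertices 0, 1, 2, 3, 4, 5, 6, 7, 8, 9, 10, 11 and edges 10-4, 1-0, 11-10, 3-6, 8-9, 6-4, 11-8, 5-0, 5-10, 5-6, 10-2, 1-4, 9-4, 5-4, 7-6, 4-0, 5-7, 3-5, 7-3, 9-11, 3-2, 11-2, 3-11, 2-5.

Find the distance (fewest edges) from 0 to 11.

3

Distance 0: 0.
Distance 1: 1, 4, 5.
Distance 2: 2, 3, 6, 7, 9, 10.
Distance 3: 8, 11 — contains 11.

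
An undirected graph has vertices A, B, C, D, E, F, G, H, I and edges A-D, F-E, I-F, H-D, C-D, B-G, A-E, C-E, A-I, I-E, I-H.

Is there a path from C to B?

Explore from C.
Distance 1: reach D, E.
Distance 2: reach A, F, H, I.
The search is exhausted without reaching B; it lies in a different component.

No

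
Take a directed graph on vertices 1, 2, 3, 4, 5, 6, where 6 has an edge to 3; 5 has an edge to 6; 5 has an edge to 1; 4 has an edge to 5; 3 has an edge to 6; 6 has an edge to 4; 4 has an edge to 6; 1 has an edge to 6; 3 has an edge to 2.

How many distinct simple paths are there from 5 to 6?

2

5→1→6
5→6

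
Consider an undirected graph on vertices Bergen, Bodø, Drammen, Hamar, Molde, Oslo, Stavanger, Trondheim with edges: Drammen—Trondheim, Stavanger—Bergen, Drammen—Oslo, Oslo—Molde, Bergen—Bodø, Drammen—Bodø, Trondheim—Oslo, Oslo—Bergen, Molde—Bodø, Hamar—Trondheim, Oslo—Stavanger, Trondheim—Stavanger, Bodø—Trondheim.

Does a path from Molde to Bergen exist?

Explore from Molde.
Distance 1: reach Bodø, Oslo.
Distance 2: reach Bergen, Drammen, Stavanger, Trondheim.
Found Bergen.

Yes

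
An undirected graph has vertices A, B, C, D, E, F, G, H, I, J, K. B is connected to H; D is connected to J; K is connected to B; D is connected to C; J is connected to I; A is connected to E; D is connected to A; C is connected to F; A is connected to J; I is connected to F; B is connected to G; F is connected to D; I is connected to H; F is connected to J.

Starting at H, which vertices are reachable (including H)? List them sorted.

A, B, C, D, E, F, G, H, I, J, K

Start at H.
Its neighbours: B, I.
Then their neighbours: F, G, J, K.
Then next layer: A, C, D.
Then next layer: E.
Every vertex is now reached.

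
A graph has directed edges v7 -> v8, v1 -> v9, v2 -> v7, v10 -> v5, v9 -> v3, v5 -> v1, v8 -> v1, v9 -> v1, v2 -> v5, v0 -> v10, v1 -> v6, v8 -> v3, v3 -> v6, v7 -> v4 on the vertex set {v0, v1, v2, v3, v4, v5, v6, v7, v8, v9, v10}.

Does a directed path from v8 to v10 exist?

No

Explore from v8.
Distance 1: reach v1, v3.
Distance 2: reach v6, v9.
The search from v8 is exhausted; no directed path reaches v10.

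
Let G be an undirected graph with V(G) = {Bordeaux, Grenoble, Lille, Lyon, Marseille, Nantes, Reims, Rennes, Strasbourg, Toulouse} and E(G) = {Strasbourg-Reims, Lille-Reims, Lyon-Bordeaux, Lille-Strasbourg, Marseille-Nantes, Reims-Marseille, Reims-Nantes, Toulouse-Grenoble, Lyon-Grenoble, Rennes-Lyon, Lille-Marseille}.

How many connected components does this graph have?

2

From Bordeaux: component {Bordeaux, Grenoble, Lyon, Rennes, Toulouse}.
From Lille: component {Lille, Marseille, Nantes, Reims, Strasbourg}.
That's 2 components.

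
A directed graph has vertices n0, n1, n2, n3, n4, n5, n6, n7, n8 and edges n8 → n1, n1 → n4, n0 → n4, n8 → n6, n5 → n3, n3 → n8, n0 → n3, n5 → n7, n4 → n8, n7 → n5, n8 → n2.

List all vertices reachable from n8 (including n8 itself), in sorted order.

n1, n2, n4, n6, n8

Start at n8.
Its neighbours: n1, n2, n6.
Then their neighbours: n4.
Nothing further is reachable.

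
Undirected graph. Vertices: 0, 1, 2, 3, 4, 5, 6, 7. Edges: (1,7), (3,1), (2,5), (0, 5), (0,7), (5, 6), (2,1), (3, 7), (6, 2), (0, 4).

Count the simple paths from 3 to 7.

3–1–2–5–0–7
3–1–2–6–5–0–7
3–1–7
3–7

4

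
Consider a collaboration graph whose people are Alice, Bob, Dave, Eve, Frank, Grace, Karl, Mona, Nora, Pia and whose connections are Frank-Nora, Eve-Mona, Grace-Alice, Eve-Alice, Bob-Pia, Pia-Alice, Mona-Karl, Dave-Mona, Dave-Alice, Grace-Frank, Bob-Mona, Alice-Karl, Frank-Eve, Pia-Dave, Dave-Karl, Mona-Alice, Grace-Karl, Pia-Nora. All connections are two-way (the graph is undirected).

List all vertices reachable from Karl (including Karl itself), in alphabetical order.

Start at Karl.
Its neighbours: Alice, Dave, Grace, Mona.
Then their neighbours: Bob, Eve, Frank, Pia.
Then next layer: Nora.
Every vertex is now reached.

Alice, Bob, Dave, Eve, Frank, Grace, Karl, Mona, Nora, Pia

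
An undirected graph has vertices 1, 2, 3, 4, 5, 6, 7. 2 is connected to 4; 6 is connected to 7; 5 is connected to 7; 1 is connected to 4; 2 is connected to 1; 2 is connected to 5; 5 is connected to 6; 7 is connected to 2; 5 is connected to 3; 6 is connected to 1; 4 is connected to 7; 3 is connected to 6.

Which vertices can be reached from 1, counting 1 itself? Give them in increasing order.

Start at 1.
Its neighbours: 2, 4, 6.
Then their neighbours: 3, 5, 7.
Every vertex is now reached.

1, 2, 3, 4, 5, 6, 7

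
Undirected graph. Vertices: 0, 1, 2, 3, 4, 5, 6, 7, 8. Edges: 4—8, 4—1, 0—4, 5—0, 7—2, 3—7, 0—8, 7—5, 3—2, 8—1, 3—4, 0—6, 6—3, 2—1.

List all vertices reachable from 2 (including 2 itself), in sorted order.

0, 1, 2, 3, 4, 5, 6, 7, 8

Start at 2.
Its neighbours: 1, 3, 7.
Then their neighbours: 4, 5, 6, 8.
Then next layer: 0.
Every vertex is now reached.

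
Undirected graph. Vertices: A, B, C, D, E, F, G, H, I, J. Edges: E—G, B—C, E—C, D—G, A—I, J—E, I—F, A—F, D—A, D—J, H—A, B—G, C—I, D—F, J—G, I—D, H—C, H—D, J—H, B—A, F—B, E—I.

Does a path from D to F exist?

Explore from D.
Distance 1: reach A, F, G, H, I, J.
Found F.

Yes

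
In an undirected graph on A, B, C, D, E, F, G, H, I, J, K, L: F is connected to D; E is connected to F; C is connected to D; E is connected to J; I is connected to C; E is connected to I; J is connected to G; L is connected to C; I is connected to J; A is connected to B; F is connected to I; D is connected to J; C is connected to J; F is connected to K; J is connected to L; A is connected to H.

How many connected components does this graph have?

2

From A: component {A, B, H}.
From C: component {C, D, E, F, G, I, J, K, L}.
That's 2 components.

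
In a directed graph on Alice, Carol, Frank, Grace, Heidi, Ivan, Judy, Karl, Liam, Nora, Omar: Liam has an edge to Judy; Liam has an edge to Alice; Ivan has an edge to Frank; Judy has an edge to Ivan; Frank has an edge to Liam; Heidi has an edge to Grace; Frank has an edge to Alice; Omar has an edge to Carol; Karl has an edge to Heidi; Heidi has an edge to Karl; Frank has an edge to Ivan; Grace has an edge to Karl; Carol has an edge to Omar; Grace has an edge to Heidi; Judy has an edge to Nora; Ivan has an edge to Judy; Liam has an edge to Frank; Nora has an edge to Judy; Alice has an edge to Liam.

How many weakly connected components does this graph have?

From Alice: component {Alice, Frank, Ivan, Judy, Liam, Nora}.
From Carol: component {Carol, Omar}.
From Grace: component {Grace, Heidi, Karl}.
That's 3 components.

3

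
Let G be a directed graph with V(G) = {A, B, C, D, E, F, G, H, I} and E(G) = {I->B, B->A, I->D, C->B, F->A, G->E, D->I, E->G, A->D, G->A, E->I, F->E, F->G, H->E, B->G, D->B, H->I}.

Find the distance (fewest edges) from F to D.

Distance 0: F.
Distance 1: A, E, G.
Distance 2: D, I — contains D.

2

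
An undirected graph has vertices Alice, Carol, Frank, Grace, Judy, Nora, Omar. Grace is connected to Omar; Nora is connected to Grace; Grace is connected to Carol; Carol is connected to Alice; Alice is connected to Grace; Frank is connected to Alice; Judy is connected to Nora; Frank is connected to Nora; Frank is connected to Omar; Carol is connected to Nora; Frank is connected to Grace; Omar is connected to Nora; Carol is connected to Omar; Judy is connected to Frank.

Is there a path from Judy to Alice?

Yes

Explore from Judy.
Distance 1: reach Frank, Nora.
Distance 2: reach Alice, Carol, Grace, Omar.
Found Alice.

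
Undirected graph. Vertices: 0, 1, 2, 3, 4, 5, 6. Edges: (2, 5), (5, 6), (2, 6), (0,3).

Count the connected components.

4

From 0: component {0, 3}.
From 1: component {1}.
From 2: component {2, 5, 6}.
From 4: component {4}.
That's 4 components.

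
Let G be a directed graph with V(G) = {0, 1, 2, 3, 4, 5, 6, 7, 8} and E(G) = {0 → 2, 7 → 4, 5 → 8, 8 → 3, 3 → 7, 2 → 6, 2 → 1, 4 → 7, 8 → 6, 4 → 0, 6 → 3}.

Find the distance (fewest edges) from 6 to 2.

Distance 0: 6.
Distance 1: 3.
Distance 2: 7.
Distance 3: 4.
Distance 4: 0.
Distance 5: 2 — contains 2.

5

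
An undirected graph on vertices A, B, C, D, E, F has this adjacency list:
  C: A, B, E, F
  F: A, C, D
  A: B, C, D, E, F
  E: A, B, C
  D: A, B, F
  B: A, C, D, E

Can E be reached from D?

Yes

Explore from D.
Distance 1: reach A, B, F.
Distance 2: reach C, E.
Found E.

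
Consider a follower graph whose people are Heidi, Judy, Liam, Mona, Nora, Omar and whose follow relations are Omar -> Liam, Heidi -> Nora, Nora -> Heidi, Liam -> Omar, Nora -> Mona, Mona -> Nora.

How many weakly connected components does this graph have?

3

From Heidi: component {Heidi, Mona, Nora}.
From Judy: component {Judy}.
From Liam: component {Liam, Omar}.
That's 3 components.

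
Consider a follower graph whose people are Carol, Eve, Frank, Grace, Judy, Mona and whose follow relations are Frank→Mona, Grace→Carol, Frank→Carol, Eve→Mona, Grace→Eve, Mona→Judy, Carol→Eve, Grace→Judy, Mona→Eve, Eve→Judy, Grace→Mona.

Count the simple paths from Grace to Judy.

7

Grace→Carol→Eve→Judy
Grace→Carol→Eve→Mona→Judy
Grace→Eve→Judy
Grace→Eve→Mona→Judy
Grace→Judy
Grace→Mona→Eve→Judy
Grace→Mona→Judy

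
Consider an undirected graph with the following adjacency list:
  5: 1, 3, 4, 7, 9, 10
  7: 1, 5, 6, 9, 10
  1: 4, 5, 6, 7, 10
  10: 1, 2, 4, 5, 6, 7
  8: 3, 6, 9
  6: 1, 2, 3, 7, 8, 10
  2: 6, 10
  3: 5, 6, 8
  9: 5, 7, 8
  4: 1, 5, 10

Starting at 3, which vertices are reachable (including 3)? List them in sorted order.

1, 2, 3, 4, 5, 6, 7, 8, 9, 10

Start at 3.
Its neighbours: 5, 6, 8.
Then their neighbours: 1, 2, 4, 7, 9, 10.
Every vertex is now reached.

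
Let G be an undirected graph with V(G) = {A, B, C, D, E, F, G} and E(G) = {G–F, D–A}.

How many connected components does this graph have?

5

From A: component {A, D}.
From B: component {B}.
From C: component {C}.
From E: component {E}.
From F: component {F, G}.
That's 5 components.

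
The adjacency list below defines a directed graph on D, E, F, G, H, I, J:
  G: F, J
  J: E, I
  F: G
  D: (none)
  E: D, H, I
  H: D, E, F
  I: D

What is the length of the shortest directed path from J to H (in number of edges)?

2

Distance 0: J.
Distance 1: E, I.
Distance 2: D, H — contains H.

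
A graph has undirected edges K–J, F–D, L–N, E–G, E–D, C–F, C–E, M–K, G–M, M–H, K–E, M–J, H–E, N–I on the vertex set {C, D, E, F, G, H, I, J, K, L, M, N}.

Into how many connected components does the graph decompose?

2

From C: component {C, D, E, F, G, H, J, K, M}.
From I: component {I, L, N}.
That's 2 components.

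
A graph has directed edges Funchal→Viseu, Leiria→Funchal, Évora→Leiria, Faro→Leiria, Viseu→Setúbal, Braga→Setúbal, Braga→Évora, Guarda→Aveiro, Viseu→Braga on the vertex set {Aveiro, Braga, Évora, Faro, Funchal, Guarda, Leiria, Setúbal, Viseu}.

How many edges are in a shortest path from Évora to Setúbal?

Distance 0: Évora.
Distance 1: Leiria.
Distance 2: Funchal.
Distance 3: Viseu.
Distance 4: Braga, Setúbal — contains Setúbal.

4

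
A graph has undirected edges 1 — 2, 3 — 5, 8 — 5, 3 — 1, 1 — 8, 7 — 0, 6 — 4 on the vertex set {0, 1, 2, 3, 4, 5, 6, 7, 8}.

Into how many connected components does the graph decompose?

From 0: component {0, 7}.
From 1: component {1, 2, 3, 5, 8}.
From 4: component {4, 6}.
That's 3 components.

3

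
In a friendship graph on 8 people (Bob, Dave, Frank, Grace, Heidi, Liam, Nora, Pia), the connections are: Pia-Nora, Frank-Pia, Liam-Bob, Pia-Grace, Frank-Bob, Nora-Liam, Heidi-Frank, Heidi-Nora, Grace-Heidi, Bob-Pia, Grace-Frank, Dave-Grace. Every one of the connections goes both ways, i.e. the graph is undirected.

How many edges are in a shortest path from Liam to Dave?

4

Distance 0: Liam.
Distance 1: Bob, Nora.
Distance 2: Frank, Heidi, Pia.
Distance 3: Grace.
Distance 4: Dave — contains Dave.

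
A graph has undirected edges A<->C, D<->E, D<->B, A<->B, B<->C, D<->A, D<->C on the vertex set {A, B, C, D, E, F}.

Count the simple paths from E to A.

5

E–D–A
E–D–B–A
E–D–B–C–A
E–D–C–A
E–D–C–B–A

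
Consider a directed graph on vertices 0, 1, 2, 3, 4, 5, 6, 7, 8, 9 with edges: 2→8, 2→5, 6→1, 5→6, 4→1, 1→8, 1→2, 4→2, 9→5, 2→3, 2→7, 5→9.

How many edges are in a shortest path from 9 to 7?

5

Distance 0: 9.
Distance 1: 5.
Distance 2: 6.
Distance 3: 1.
Distance 4: 2, 8.
Distance 5: 3, 7 — contains 7.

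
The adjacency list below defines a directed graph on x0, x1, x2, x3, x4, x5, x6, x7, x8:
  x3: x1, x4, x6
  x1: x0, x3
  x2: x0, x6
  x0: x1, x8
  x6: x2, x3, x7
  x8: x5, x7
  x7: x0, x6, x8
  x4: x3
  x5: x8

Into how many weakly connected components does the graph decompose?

From x0: component {x0, x1, x2, x3, x4, x5, x6, x7, x8}.
That's 1 component.

1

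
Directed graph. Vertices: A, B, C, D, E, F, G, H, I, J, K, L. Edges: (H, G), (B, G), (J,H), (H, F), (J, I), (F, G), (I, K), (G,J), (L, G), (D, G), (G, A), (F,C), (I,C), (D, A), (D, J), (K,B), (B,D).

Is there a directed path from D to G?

Explore from D.
Distance 1: reach A, G, J.
Found G.

Yes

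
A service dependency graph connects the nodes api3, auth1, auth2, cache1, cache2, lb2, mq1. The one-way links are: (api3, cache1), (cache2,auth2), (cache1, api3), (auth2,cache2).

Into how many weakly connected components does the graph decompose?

From api3: component {api3, cache1}.
From auth1: component {auth1}.
From auth2: component {auth2, cache2}.
From lb2: component {lb2}.
From mq1: component {mq1}.
That's 5 components.

5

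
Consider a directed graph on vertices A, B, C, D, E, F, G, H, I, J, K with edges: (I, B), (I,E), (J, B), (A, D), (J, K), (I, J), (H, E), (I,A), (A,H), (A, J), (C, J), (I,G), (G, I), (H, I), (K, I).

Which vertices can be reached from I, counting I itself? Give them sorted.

A, B, D, E, G, H, I, J, K

Start at I.
Its neighbours: A, B, E, G, J.
Then their neighbours: D, H, K.
Nothing further is reachable.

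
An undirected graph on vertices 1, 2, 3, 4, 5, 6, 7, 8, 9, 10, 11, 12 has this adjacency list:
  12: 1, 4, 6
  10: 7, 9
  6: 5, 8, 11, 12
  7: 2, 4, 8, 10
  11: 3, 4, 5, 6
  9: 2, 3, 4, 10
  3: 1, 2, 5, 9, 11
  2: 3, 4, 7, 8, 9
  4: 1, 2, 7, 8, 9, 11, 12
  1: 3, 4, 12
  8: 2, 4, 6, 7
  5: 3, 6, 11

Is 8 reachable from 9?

Yes

Explore from 9.
Distance 1: reach 2, 3, 4, 10.
Distance 2: reach 1, 5, 7, 8, 11, 12.
Found 8.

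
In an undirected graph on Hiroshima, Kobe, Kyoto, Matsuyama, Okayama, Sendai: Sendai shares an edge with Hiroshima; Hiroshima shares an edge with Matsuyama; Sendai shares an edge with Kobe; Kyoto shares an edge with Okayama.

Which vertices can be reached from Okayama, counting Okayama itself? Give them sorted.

Start at Okayama.
Its neighbours: Kyoto.
Nothing further is reachable.

Kyoto, Okayama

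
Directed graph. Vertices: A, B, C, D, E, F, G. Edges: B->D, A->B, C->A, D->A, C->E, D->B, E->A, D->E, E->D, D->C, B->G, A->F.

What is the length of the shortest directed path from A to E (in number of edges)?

3

Distance 0: A.
Distance 1: B, F.
Distance 2: D, G.
Distance 3: C, E — contains E.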